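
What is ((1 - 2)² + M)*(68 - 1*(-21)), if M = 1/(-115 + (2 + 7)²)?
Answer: 2937/34 ≈ 86.382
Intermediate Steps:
M = -1/34 (M = 1/(-115 + 9²) = 1/(-115 + 81) = 1/(-34) = -1/34 ≈ -0.029412)
((1 - 2)² + M)*(68 - 1*(-21)) = ((1 - 2)² - 1/34)*(68 - 1*(-21)) = ((-1)² - 1/34)*(68 + 21) = (1 - 1/34)*89 = (33/34)*89 = 2937/34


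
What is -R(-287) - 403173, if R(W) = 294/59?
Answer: -23787501/59 ≈ -4.0318e+5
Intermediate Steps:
R(W) = 294/59 (R(W) = 294*(1/59) = 294/59)
-R(-287) - 403173 = -1*294/59 - 403173 = -294/59 - 403173 = -23787501/59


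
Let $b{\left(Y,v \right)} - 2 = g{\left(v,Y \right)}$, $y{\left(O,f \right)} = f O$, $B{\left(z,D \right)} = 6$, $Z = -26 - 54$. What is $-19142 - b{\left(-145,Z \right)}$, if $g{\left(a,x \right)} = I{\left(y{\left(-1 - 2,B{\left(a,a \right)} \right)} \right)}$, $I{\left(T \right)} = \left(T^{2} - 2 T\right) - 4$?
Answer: $-19500$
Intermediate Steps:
$Z = -80$ ($Z = -26 - 54 = -80$)
$y{\left(O,f \right)} = O f$
$I{\left(T \right)} = -4 + T^{2} - 2 T$
$g{\left(a,x \right)} = 356$ ($g{\left(a,x \right)} = -4 + \left(\left(-1 - 2\right) 6\right)^{2} - 2 \left(-1 - 2\right) 6 = -4 + \left(\left(-3\right) 6\right)^{2} - 2 \left(\left(-3\right) 6\right) = -4 + \left(-18\right)^{2} - -36 = -4 + 324 + 36 = 356$)
$b{\left(Y,v \right)} = 358$ ($b{\left(Y,v \right)} = 2 + 356 = 358$)
$-19142 - b{\left(-145,Z \right)} = -19142 - 358 = -19500$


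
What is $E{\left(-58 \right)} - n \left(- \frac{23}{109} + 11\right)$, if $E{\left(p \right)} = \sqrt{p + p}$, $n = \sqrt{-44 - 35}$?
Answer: $i \left(2 \sqrt{29} - \frac{1176 \sqrt{79}}{109}\right) \approx - 85.124 i$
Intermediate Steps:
$n = i \sqrt{79}$ ($n = \sqrt{-79} = i \sqrt{79} \approx 8.8882 i$)
$E{\left(p \right)} = \sqrt{2} \sqrt{p}$ ($E{\left(p \right)} = \sqrt{2 p} = \sqrt{2} \sqrt{p}$)
$E{\left(-58 \right)} - n \left(- \frac{23}{109} + 11\right) = \sqrt{2} \sqrt{-58} - i \sqrt{79} \left(- \frac{23}{109} + 11\right) = \sqrt{2} i \sqrt{58} - i \sqrt{79} \left(\left(-23\right) \frac{1}{109} + 11\right) = 2 i \sqrt{29} - i \sqrt{79} \left(- \frac{23}{109} + 11\right) = 2 i \sqrt{29} - i \sqrt{79} \cdot \frac{1176}{109} = 2 i \sqrt{29} - \frac{1176 i \sqrt{79}}{109}$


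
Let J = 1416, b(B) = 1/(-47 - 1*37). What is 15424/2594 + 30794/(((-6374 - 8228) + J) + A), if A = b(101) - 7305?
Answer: 9919296728/2232454765 ≈ 4.4432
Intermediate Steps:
b(B) = -1/84 (b(B) = 1/(-47 - 37) = 1/(-84) = -1/84)
A = -613621/84 (A = -1/84 - 7305 = -613621/84 ≈ -7305.0)
15424/2594 + 30794/(((-6374 - 8228) + J) + A) = 15424/2594 + 30794/(((-6374 - 8228) + 1416) - 613621/84) = 15424*(1/2594) + 30794/((-14602 + 1416) - 613621/84) = 7712/1297 + 30794/(-13186 - 613621/84) = 7712/1297 + 30794/(-1721245/84) = 7712/1297 + 30794*(-84/1721245) = 7712/1297 - 2586696/1721245 = 9919296728/2232454765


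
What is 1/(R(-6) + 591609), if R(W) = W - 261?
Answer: 1/591342 ≈ 1.6911e-6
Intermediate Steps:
R(W) = -261 + W
1/(R(-6) + 591609) = 1/((-261 - 6) + 591609) = 1/(-267 + 591609) = 1/591342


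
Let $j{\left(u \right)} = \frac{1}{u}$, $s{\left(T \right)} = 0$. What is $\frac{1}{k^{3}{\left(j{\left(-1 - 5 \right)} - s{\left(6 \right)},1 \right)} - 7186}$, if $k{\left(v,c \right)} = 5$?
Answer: $- \frac{1}{7061} \approx -0.00014162$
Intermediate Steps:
$\frac{1}{k^{3}{\left(j{\left(-1 - 5 \right)} - s{\left(6 \right)},1 \right)} - 7186} = \frac{1}{5^{3} - 7186} = \frac{1}{125 - 7186} = \frac{1}{-7061} = - \frac{1}{7061}$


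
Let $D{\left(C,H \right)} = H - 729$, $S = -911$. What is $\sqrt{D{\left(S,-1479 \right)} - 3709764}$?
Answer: $2 i \sqrt{927993} \approx 1926.6 i$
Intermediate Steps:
$D{\left(C,H \right)} = -729 + H$ ($D{\left(C,H \right)} = H - 729 = -729 + H$)
$\sqrt{D{\left(S,-1479 \right)} - 3709764} = \sqrt{\left(-729 - 1479\right) - 3709764} = \sqrt{-2208 - 3709764} = \sqrt{-3711972} = 2 i \sqrt{927993}$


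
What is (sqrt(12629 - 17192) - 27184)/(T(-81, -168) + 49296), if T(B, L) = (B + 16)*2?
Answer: -13592/24583 + 3*I*sqrt(3)/3782 ≈ -0.5529 + 0.0013739*I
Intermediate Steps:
T(B, L) = 32 + 2*B (T(B, L) = (16 + B)*2 = 32 + 2*B)
(sqrt(12629 - 17192) - 27184)/(T(-81, -168) + 49296) = (sqrt(12629 - 17192) - 27184)/((32 + 2*(-81)) + 49296) = (sqrt(-4563) - 27184)/((32 - 162) + 49296) = (39*I*sqrt(3) - 27184)/(-130 + 49296) = (-27184 + 39*I*sqrt(3))/49166 = (-27184 + 39*I*sqrt(3))*(1/49166) = -13592/24583 + 3*I*sqrt(3)/3782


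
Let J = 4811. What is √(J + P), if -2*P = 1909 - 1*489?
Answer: √4101 ≈ 64.039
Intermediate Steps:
P = -710 (P = -(1909 - 1*489)/2 = -(1909 - 489)/2 = -½*1420 = -710)
√(J + P) = √(4811 - 710) = √4101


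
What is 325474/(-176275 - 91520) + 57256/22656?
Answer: 331622149/252798480 ≈ 1.3118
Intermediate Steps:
325474/(-176275 - 91520) + 57256/22656 = 325474/(-267795) + 57256*(1/22656) = 325474*(-1/267795) + 7157/2832 = -325474/267795 + 7157/2832 = 331622149/252798480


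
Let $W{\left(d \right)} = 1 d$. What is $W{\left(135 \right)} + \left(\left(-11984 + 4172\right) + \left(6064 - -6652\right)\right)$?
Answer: $5039$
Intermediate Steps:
$W{\left(d \right)} = d$
$W{\left(135 \right)} + \left(\left(-11984 + 4172\right) + \left(6064 - -6652\right)\right) = 135 + \left(\left(-11984 + 4172\right) + \left(6064 - -6652\right)\right) = 135 + \left(-7812 + \left(6064 + 6652\right)\right) = 135 + \left(-7812 + 12716\right) = 135 + 4904 = 5039$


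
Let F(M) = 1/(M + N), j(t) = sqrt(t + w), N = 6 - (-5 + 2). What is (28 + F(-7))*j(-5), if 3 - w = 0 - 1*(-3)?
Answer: 57*I*sqrt(5)/2 ≈ 63.728*I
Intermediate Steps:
N = 9 (N = 6 - 1*(-3) = 6 + 3 = 9)
w = 0 (w = 3 - (0 - 1*(-3)) = 3 - (0 + 3) = 3 - 1*3 = 3 - 3 = 0)
j(t) = sqrt(t) (j(t) = sqrt(t + 0) = sqrt(t))
F(M) = 1/(9 + M) (F(M) = 1/(M + 9) = 1/(9 + M))
(28 + F(-7))*j(-5) = (28 + 1/(9 - 7))*sqrt(-5) = (28 + 1/2)*(I*sqrt(5)) = 57*(I*sqrt(5))/2 = 57*I*sqrt(5)/2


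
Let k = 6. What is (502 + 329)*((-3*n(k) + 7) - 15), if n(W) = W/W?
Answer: -9141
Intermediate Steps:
n(W) = 1
(502 + 329)*((-3*n(k) + 7) - 15) = (502 + 329)*((-3*1 + 7) - 15) = 831*((-3 + 7) - 15) = 831*(4 - 15) = 831*(-11) = -9141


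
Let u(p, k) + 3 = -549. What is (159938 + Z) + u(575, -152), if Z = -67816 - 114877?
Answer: -23307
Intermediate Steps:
u(p, k) = -552 (u(p, k) = -3 - 549 = -552)
Z = -182693
(159938 + Z) + u(575, -152) = (159938 - 182693) - 552 = -22755 - 552 = -23307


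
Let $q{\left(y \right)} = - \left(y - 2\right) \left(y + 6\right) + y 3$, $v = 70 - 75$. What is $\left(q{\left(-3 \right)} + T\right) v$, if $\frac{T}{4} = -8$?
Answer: $130$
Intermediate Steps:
$v = -5$ ($v = 70 - 75 = -5$)
$T = -32$ ($T = 4 \left(-8\right) = -32$)
$q{\left(y \right)} = 3 y - \left(-2 + y\right) \left(6 + y\right)$ ($q{\left(y \right)} = - \left(-2 + y\right) \left(6 + y\right) + 3 y = 3 y - \left(-2 + y\right) \left(6 + y\right)$)
$\left(q{\left(-3 \right)} + T\right) v = \left(\left(12 - -3 - \left(-3\right)^{2}\right) - 32\right) \left(-5\right) = \left(\left(12 + 3 - 9\right) - 32\right) \left(-5\right) = \left(6 - 32\right) \left(-5\right) = \left(-26\right) \left(-5\right) = 130$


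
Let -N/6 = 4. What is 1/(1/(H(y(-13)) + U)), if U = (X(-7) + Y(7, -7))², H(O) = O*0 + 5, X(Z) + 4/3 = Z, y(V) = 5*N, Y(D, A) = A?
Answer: 2161/9 ≈ 240.11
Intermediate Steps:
N = -24 (N = -6*4 = -24)
y(V) = -120 (y(V) = 5*(-24) = -120)
X(Z) = -4/3 + Z
H(O) = 5 (H(O) = 0 + 5 = 5)
U = 2116/9 (U = ((-4/3 - 7) - 7)² = (-25/3 - 7)² = (-46/3)² = 2116/9 ≈ 235.11)
1/(1/(H(y(-13)) + U)) = 1/(1/(5 + 2116/9)) = 1/(1/(2161/9)) = 1/(9/2161) = 2161/9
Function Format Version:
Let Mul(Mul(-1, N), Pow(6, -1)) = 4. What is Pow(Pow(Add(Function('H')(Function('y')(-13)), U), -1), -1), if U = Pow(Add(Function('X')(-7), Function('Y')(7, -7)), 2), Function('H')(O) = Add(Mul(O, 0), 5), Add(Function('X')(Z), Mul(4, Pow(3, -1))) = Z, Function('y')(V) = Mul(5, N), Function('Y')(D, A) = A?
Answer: Rational(2161, 9) ≈ 240.11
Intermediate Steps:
N = -24 (N = Mul(-6, 4) = -24)
Function('y')(V) = -120 (Function('y')(V) = Mul(5, -24) = -120)
Function('X')(Z) = Add(Rational(-4, 3), Z)
Function('H')(O) = 5 (Function('H')(O) = Add(0, 5) = 5)
U = Rational(2116, 9) (U = Pow(Add(Add(Rational(-4, 3), -7), -7), 2) = Pow(Add(Rational(-25, 3), -7), 2) = Pow(Rational(-46, 3), 2) = Rational(2116, 9) ≈ 235.11)
Pow(Pow(Add(Function('H')(Function('y')(-13)), U), -1), -1) = Pow(Pow(Add(5, Rational(2116, 9)), -1), -1) = Pow(Pow(Rational(2161, 9), -1), -1) = Pow(Rational(9, 2161), -1) = Rational(2161, 9)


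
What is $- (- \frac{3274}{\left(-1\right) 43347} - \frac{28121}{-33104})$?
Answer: $- \frac{1327343483}{1434959088} \approx -0.925$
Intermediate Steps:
$- (- \frac{3274}{\left(-1\right) 43347} - \frac{28121}{-33104}) = - (- \frac{3274}{-43347} - - \frac{28121}{33104}) = - (\left(-3274\right) \left(- \frac{1}{43347}\right) + \frac{28121}{33104}) = - (\frac{3274}{43347} + \frac{28121}{33104}) = \left(-1\right) \frac{1327343483}{1434959088} = - \frac{1327343483}{1434959088}$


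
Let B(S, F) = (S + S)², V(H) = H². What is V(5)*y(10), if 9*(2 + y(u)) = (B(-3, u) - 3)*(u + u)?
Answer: 5350/3 ≈ 1783.3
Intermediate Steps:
B(S, F) = 4*S² (B(S, F) = (2*S)² = 4*S²)
y(u) = -2 + 22*u/3 (y(u) = -2 + ((4*(-3)² - 3)*(u + u))/9 = -2 + ((4*9 - 3)*(2*u))/9 = -2 + ((36 - 3)*(2*u))/9 = -2 + (33*(2*u))/9 = -2 + (66*u)/9 = -2 + 22*u/3)
V(5)*y(10) = 5²*(-2 + (22/3)*10) = 25*(-2 + 220/3) = 25*(214/3) = 5350/3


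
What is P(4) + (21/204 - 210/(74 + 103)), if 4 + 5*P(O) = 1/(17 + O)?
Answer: -789431/421260 ≈ -1.8740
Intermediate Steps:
P(O) = -⅘ + 1/(5*(17 + O))
P(4) + (21/204 - 210/(74 + 103)) = (-67 - 4*4)/(5*(17 + 4)) + (21/204 - 210/(74 + 103)) = (⅕)*(-67 - 16)/21 + (21*(1/204) - 210/177) = (⅕)*(1/21)*(-83) + (7/68 - 210*1/177) = -83/105 + (7/68 - 70/59) = -83/105 - 4347/4012 = -789431/421260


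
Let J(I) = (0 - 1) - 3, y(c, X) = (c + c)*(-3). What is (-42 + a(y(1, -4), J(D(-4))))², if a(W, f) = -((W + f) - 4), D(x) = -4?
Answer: 784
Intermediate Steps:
y(c, X) = -6*c (y(c, X) = (2*c)*(-3) = -6*c)
J(I) = -4 (J(I) = -1 - 3 = -4)
a(W, f) = 4 - W - f (a(W, f) = -(-4 + W + f) = 4 - W - f)
(-42 + a(y(1, -4), J(D(-4))))² = (-42 + (4 - (-6) - 1*(-4)))² = (-42 + (4 - 1*(-6) + 4))² = (-42 + (4 + 6 + 4))² = (-42 + 14)² = (-28)² = 784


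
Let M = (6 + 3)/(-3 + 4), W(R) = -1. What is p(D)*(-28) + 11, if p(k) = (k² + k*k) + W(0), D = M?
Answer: -4497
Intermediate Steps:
M = 9 (M = 9/1 = 9*1 = 9)
D = 9
p(k) = -1 + 2*k² (p(k) = (k² + k*k) - 1 = (k² + k²) - 1 = 2*k² - 1 = -1 + 2*k²)
p(D)*(-28) + 11 = (-1 + 2*9²)*(-28) + 11 = (-1 + 2*81)*(-28) + 11 = (-1 + 162)*(-28) + 11 = 161*(-28) + 11 = -4508 + 11 = -4497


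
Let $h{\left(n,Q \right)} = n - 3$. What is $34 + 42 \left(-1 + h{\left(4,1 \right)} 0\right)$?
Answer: $-8$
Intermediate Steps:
$h{\left(n,Q \right)} = -3 + n$ ($h{\left(n,Q \right)} = n - 3 = -3 + n$)
$34 + 42 \left(-1 + h{\left(4,1 \right)} 0\right) = 34 + 42 \left(-1 + \left(-3 + 4\right) 0\right) = 34 + 42 \left(-1 + 1 \cdot 0\right) = 34 + 42 \left(-1 + 0\right) = 34 + 42 \left(-1\right) = 34 - 42 = -8$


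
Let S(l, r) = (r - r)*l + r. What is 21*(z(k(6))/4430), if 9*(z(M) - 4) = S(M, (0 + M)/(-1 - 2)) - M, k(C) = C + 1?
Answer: 56/3987 ≈ 0.014046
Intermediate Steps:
S(l, r) = r (S(l, r) = 0*l + r = 0 + r = r)
k(C) = 1 + C
z(M) = 4 - 4*M/27 (z(M) = 4 + ((0 + M)/(-1 - 2) - M)/9 = 4 + (M/(-3) - M)/9 = 4 + (M*(-⅓) - M)/9 = 4 + (-M/3 - M)/9 = 4 + (-4*M/3)/9 = 4 - 4*M/27)
21*(z(k(6))/4430) = 21*((4 - 4*(1 + 6)/27)/4430) = 21*((4 - 4/27*7)*(1/4430)) = 21*((4 - 28/27)*(1/4430)) = 21*((80/27)*(1/4430)) = 21*(8/11961) = 56/3987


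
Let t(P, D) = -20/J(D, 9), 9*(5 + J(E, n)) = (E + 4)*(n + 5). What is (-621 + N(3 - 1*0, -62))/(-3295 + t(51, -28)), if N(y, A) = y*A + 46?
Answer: 96647/418405 ≈ 0.23099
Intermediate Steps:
J(E, n) = -5 + (4 + E)*(5 + n)/9 (J(E, n) = -5 + ((E + 4)*(n + 5))/9 = -5 + ((4 + E)*(5 + n))/9 = -5 + (4 + E)*(5 + n)/9)
N(y, A) = 46 + A*y (N(y, A) = A*y + 46 = 46 + A*y)
t(P, D) = -20/(11/9 + 14*D/9) (t(P, D) = -20/(-25/9 + (4/9)*9 + 5*D/9 + (⅑)*D*9) = -20/(-25/9 + 4 + 5*D/9 + D) = -20/(11/9 + 14*D/9))
(-621 + N(3 - 1*0, -62))/(-3295 + t(51, -28)) = (-621 + (46 - 62*(3 - 1*0)))/(-3295 - 180/(11 + 14*(-28))) = (-621 + (46 - 62*(3 + 0)))/(-3295 - 180/(11 - 392)) = (-621 + (46 - 62*3))/(-3295 - 180/(-381)) = (-621 + (46 - 186))/(-3295 - 180*(-1/381)) = (-621 - 140)/(-3295 + 60/127) = -761/(-418405/127) = -761*(-127/418405) = 96647/418405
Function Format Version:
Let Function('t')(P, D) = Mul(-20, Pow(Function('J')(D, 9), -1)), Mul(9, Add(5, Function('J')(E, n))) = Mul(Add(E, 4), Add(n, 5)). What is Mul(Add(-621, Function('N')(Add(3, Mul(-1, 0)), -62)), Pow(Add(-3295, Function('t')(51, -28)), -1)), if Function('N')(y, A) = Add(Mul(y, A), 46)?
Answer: Rational(96647, 418405) ≈ 0.23099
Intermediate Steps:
Function('J')(E, n) = Add(-5, Mul(Rational(1, 9), Add(4, E), Add(5, n))) (Function('J')(E, n) = Add(-5, Mul(Rational(1, 9), Mul(Add(E, 4), Add(n, 5)))) = Add(-5, Mul(Rational(1, 9), Mul(Add(4, E), Add(5, n)))) = Add(-5, Mul(Rational(1, 9), Add(4, E), Add(5, n))))
Function('N')(y, A) = Add(46, Mul(A, y)) (Function('N')(y, A) = Add(Mul(A, y), 46) = Add(46, Mul(A, y)))
Function('t')(P, D) = Mul(-20, Pow(Add(Rational(11, 9), Mul(Rational(14, 9), D)), -1)) (Function('t')(P, D) = Mul(-20, Pow(Add(Rational(-25, 9), Mul(Rational(4, 9), 9), Mul(Rational(5, 9), D), Mul(Rational(1, 9), D, 9)), -1)) = Mul(-20, Pow(Add(Rational(-25, 9), 4, Mul(Rational(5, 9), D), D), -1)) = Mul(-20, Pow(Add(Rational(11, 9), Mul(Rational(14, 9), D)), -1)))
Mul(Add(-621, Function('N')(Add(3, Mul(-1, 0)), -62)), Pow(Add(-3295, Function('t')(51, -28)), -1)) = Mul(Add(-621, Add(46, Mul(-62, Add(3, Mul(-1, 0))))), Pow(Add(-3295, Mul(-180, Pow(Add(11, Mul(14, -28)), -1))), -1)) = Mul(Add(-621, Add(46, Mul(-62, Add(3, 0)))), Pow(Add(-3295, Mul(-180, Pow(Add(11, -392), -1))), -1)) = Mul(Add(-621, Add(46, Mul(-62, 3))), Pow(Add(-3295, Mul(-180, Pow(-381, -1))), -1)) = Mul(Add(-621, Add(46, -186)), Pow(Add(-3295, Mul(-180, Rational(-1, 381))), -1)) = Mul(Add(-621, -140), Pow(Add(-3295, Rational(60, 127)), -1)) = Mul(-761, Pow(Rational(-418405, 127), -1)) = Mul(-761, Rational(-127, 418405)) = Rational(96647, 418405)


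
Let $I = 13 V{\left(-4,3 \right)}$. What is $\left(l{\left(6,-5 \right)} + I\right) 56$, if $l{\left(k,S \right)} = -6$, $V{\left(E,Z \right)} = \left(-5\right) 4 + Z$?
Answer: $-12712$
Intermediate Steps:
$V{\left(E,Z \right)} = -20 + Z$
$I = -221$ ($I = 13 \left(-20 + 3\right) = 13 \left(-17\right) = -221$)
$\left(l{\left(6,-5 \right)} + I\right) 56 = \left(-6 - 221\right) 56 = \left(-227\right) 56 = -12712$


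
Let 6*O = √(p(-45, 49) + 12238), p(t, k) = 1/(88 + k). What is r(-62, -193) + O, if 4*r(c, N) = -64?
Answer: -16 + √229695159/822 ≈ 2.4376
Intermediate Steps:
r(c, N) = -16 (r(c, N) = (¼)*(-64) = -16)
O = √229695159/822 (O = √(1/(88 + 49) + 12238)/6 = √(1/137 + 12238)/6 = √(1676607/137)/6 = (√229695159/137)/6 = √229695159/822 ≈ 18.438)
r(-62, -193) + O = -16 + √229695159/822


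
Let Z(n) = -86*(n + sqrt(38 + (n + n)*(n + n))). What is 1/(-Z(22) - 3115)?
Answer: 1223/13103975 + 86*sqrt(1974)/13103975 ≈ 0.00038492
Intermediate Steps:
Z(n) = -86*n - 86*sqrt(38 + 4*n**2) (Z(n) = -86*(n + sqrt(38 + (2*n)*(2*n))) = -86*(n + sqrt(38 + 4*n**2)) = -86*n - 86*sqrt(38 + 4*n**2))
1/(-Z(22) - 3115) = 1/(-(-86*22 - 86*sqrt(38 + 4*22**2)) - 3115) = 1/(-(-1892 - 86*sqrt(38 + 4*484)) - 3115) = 1/(-(-1892 - 86*sqrt(38 + 1936)) - 3115) = 1/(-(-1892 - 86*sqrt(1974)) - 3115) = 1/((1892 + 86*sqrt(1974)) - 3115) = 1/(-1223 + 86*sqrt(1974))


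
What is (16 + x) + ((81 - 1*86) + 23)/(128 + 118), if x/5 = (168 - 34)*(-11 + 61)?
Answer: 1374159/41 ≈ 33516.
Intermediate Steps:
x = 33500 (x = 5*((168 - 34)*(-11 + 61)) = 5*(134*50) = 5*6700 = 33500)
(16 + x) + ((81 - 1*86) + 23)/(128 + 118) = (16 + 33500) + ((81 - 1*86) + 23)/(128 + 118) = 33516 + ((81 - 86) + 23)/246 = 33516 + (-5 + 23)*(1/246) = 33516 + 18*(1/246) = 33516 + 3/41 = 1374159/41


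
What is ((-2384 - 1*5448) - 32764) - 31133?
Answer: -71729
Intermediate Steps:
((-2384 - 1*5448) - 32764) - 31133 = ((-2384 - 5448) - 32764) - 31133 = (-7832 - 32764) - 31133 = -40596 - 31133 = -71729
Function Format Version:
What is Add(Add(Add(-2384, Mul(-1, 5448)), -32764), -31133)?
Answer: -71729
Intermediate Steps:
Add(Add(Add(-2384, Mul(-1, 5448)), -32764), -31133) = Add(Add(Add(-2384, -5448), -32764), -31133) = Add(Add(-7832, -32764), -31133) = Add(-40596, -31133) = -71729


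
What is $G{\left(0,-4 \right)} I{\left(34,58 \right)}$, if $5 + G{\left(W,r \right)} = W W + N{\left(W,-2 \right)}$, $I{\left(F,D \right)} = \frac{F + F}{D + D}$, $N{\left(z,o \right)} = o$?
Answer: $- \frac{119}{29} \approx -4.1034$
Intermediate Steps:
$I{\left(F,D \right)} = \frac{F}{D}$ ($I{\left(F,D \right)} = \frac{2 F}{2 D} = 2 F \frac{1}{2 D} = \frac{F}{D}$)
$G{\left(W,r \right)} = -7 + W^{2}$ ($G{\left(W,r \right)} = -5 + \left(W W - 2\right) = -5 + \left(W^{2} - 2\right) = -5 + \left(-2 + W^{2}\right) = -7 + W^{2}$)
$G{\left(0,-4 \right)} I{\left(34,58 \right)} = \left(-7 + 0^{2}\right) \frac{34}{58} = \left(-7 + 0\right) 34 \cdot \frac{1}{58} = \left(-7\right) \frac{17}{29} = - \frac{119}{29}$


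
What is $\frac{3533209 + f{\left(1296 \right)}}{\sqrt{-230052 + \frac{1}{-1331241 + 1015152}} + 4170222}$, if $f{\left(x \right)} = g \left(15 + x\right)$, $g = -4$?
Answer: $\frac{930085387391332494}{1099405066571351381} - \frac{2116779 i \sqrt{2553890477717109}}{1099405066571351381} \approx 0.84599 - 9.7301 \cdot 10^{-5} i$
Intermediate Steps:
$f{\left(x \right)} = -60 - 4 x$ ($f{\left(x \right)} = - 4 \left(15 + x\right) = -60 - 4 x$)
$\frac{3533209 + f{\left(1296 \right)}}{\sqrt{-230052 + \frac{1}{-1331241 + 1015152}} + 4170222} = \frac{3533209 - 5244}{\sqrt{-230052 + \frac{1}{-1331241 + 1015152}} + 4170222} = \frac{3533209 - 5244}{\sqrt{-230052 + \frac{1}{-316089}} + 4170222} = \frac{3533209 - 5244}{\sqrt{-230052 - \frac{1}{316089}} + 4170222} = \frac{3527965}{\sqrt{- \frac{72716906629}{316089}} + 4170222} = \frac{3527965}{\frac{i \sqrt{2553890477717109}}{105363} + 4170222} = \frac{3527965}{4170222 + \frac{i \sqrt{2553890477717109}}{105363}}$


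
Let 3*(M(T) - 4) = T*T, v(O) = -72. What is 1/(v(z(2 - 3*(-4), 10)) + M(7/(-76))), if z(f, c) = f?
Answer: -17328/1178255 ≈ -0.014706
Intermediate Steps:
M(T) = 4 + T²/3 (M(T) = 4 + (T*T)/3 = 4 + T²/3)
1/(v(z(2 - 3*(-4), 10)) + M(7/(-76))) = 1/(-72 + (4 + (7/(-76))²/3)) = 1/(-72 + (4 + (7*(-1/76))²/3)) = 1/(-72 + (4 + (-7/76)²/3)) = 1/(-72 + (4 + (⅓)*(49/5776))) = 1/(-72 + (4 + 49/17328)) = 1/(-72 + 69361/17328) = 1/(-1178255/17328) = -17328/1178255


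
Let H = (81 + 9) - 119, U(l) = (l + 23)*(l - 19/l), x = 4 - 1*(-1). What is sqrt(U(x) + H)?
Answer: sqrt(115)/5 ≈ 2.1448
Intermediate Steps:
x = 5 (x = 4 + 1 = 5)
U(l) = (23 + l)*(l - 19/l)
H = -29 (H = 90 - 119 = -29)
sqrt(U(x) + H) = sqrt((-19 + 5**2 - 437/5 + 23*5) - 29) = sqrt((-19 + 25 - 437*1/5 + 115) - 29) = sqrt((-19 + 25 - 437/5 + 115) - 29) = sqrt(168/5 - 29) = sqrt(23/5) = sqrt(115)/5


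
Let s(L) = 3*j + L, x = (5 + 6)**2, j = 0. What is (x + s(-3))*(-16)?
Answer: -1888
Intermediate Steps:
x = 121 (x = 11**2 = 121)
s(L) = L (s(L) = 3*0 + L = 0 + L = L)
(x + s(-3))*(-16) = (121 - 3)*(-16) = 118*(-16) = -1888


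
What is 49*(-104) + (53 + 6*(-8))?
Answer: -5091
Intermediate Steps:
49*(-104) + (53 + 6*(-8)) = -5096 + (53 - 48) = -5096 + 5 = -5091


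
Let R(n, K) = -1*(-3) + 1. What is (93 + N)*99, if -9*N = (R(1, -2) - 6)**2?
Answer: 9163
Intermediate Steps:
R(n, K) = 4 (R(n, K) = 3 + 1 = 4)
N = -4/9 (N = -(4 - 6)**2/9 = -1/9*(-2)**2 = -1/9*4 = -4/9 ≈ -0.44444)
(93 + N)*99 = (93 - 4/9)*99 = (833/9)*99 = 9163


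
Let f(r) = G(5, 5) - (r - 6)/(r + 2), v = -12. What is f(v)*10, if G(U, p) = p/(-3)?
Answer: -104/3 ≈ -34.667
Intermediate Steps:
G(U, p) = -p/3 (G(U, p) = p*(-⅓) = -p/3)
f(r) = -5/3 - (-6 + r)/(2 + r) (f(r) = -⅓*5 - (r - 6)/(r + 2) = -5/3 - (-6 + r)/(2 + r))
f(v)*10 = (8*(1 - 1*(-12))/(3*(2 - 12)))*10 = ((8/3)*(1 + 12)/(-10))*10 = ((8/3)*(-⅒)*13)*10 = -52/15*10 = -104/3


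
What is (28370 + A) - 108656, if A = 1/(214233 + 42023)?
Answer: -20573769215/256256 ≈ -80286.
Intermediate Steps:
A = 1/256256 ≈ 3.9024e-6
(28370 + A) - 108656 = (28370 + 1/256256) - 108656 = 7269982721/256256 - 108656 = -20573769215/256256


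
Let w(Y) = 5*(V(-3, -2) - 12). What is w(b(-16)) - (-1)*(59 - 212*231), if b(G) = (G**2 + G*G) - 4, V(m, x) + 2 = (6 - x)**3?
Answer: -46423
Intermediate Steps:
V(m, x) = -2 + (6 - x)**3
b(G) = -4 + 2*G**2 (b(G) = (G**2 + G**2) - 4 = 2*G**2 - 4 = -4 + 2*G**2)
w(Y) = 2490 (w(Y) = 5*((-2 - (-6 - 2)**3) - 12) = 5*((-2 - 1*(-8)**3) - 12) = 5*((-2 - 1*(-512)) - 12) = 5*((-2 + 512) - 12) = 5*(510 - 12) = 5*498 = 2490)
w(b(-16)) - (-1)*(59 - 212*231) = 2490 - (-1)*(59 - 212*231) = 2490 - (-1)*(59 - 48972) = 2490 - (-1)*(-48913) = 2490 - 1*48913 = 2490 - 48913 = -46423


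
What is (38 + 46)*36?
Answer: 3024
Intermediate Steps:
(38 + 46)*36 = 84*36 = 3024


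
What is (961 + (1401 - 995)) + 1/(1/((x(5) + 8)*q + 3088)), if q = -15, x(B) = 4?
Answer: 4275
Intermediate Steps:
(961 + (1401 - 995)) + 1/(1/((x(5) + 8)*q + 3088)) = (961 + (1401 - 995)) + 1/(1/((4 + 8)*(-15) + 3088)) = (961 + 406) + 1/(1/(12*(-15) + 3088)) = 1367 + 1/(1/(-180 + 3088)) = 1367 + 1/(1/2908) = 1367 + 2908 = 4275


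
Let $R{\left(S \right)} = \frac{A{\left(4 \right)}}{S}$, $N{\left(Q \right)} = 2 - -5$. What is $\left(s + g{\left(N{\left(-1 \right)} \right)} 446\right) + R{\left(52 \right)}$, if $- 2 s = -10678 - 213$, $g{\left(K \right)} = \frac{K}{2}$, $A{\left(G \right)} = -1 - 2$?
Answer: $\frac{364335}{52} \approx 7006.4$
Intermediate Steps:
$A{\left(G \right)} = -3$
$N{\left(Q \right)} = 7$ ($N{\left(Q \right)} = 2 + 5 = 7$)
$g{\left(K \right)} = \frac{K}{2}$ ($g{\left(K \right)} = K \frac{1}{2} = \frac{K}{2}$)
$R{\left(S \right)} = - \frac{3}{S}$
$s = \frac{10891}{2}$ ($s = - \frac{-10678 - 213}{2} = \left(- \frac{1}{2}\right) \left(-10891\right) = \frac{10891}{2} \approx 5445.5$)
$\left(s + g{\left(N{\left(-1 \right)} \right)} 446\right) + R{\left(52 \right)} = \left(\frac{10891}{2} + \frac{1}{2} \cdot 7 \cdot 446\right) - \frac{3}{52} = \left(\frac{10891}{2} + \frac{7}{2} \cdot 446\right) - \frac{3}{52} = \left(\frac{10891}{2} + 1561\right) - \frac{3}{52} = \frac{14013}{2} - \frac{3}{52} = \frac{364335}{52}$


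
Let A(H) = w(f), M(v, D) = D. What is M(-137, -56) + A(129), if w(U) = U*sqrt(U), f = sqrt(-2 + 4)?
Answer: -56 + 2**(3/4) ≈ -54.318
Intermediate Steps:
f = sqrt(2) ≈ 1.4142
w(U) = U**(3/2)
A(H) = 2**(3/4) (A(H) = (sqrt(2))**(3/2) = 2**(3/4))
M(-137, -56) + A(129) = -56 + 2**(3/4)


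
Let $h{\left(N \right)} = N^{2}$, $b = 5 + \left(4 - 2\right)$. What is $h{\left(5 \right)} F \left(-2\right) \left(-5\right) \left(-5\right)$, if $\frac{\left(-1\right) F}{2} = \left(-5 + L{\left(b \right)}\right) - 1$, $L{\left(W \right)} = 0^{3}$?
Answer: $-15000$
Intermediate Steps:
$b = 7$ ($b = 5 + \left(4 - 2\right) = 5 + 2 = 7$)
$L{\left(W \right)} = 0$
$F = 12$ ($F = - 2 \left(\left(-5 + 0\right) - 1\right) = - 2 \left(-5 - 1\right) = \left(-2\right) \left(-6\right) = 12$)
$h{\left(5 \right)} F \left(-2\right) \left(-5\right) \left(-5\right) = 5^{2} \cdot 12 \left(-2\right) \left(-5\right) \left(-5\right) = 25 \cdot 12 \cdot 10 \left(-5\right) = 300 \left(-50\right) = -15000$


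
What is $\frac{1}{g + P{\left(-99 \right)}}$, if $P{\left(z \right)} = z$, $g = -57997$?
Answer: $- \frac{1}{58096} \approx -1.7213 \cdot 10^{-5}$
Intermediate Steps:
$\frac{1}{g + P{\left(-99 \right)}} = \frac{1}{-57997 - 99} = \frac{1}{-58096} = - \frac{1}{58096}$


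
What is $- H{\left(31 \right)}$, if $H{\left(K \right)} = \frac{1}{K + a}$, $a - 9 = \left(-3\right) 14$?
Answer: $\frac{1}{2} \approx 0.5$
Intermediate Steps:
$a = -33$ ($a = 9 - 42 = -33$)
$H{\left(K \right)} = \frac{1}{-33 + K}$ ($H{\left(K \right)} = \frac{1}{K - 33} = \frac{1}{-33 + K}$)
$- H{\left(31 \right)} = - \frac{1}{-33 + 31} = - \frac{1}{-2} = \left(-1\right) \left(- \frac{1}{2}\right) = \frac{1}{2}$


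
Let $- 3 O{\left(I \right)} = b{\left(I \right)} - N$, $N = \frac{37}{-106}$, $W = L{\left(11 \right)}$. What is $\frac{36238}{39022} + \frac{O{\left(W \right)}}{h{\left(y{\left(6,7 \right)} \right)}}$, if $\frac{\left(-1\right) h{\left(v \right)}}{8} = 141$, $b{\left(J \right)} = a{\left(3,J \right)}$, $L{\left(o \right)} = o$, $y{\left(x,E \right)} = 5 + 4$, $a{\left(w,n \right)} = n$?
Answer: $\frac{2174276503}{2332891248} \approx 0.93201$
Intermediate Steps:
$y{\left(x,E \right)} = 9$
$b{\left(J \right)} = J$
$W = 11$
$h{\left(v \right)} = -1128$ ($h{\left(v \right)} = \left(-8\right) 141 = -1128$)
$N = - \frac{37}{106}$ ($N = 37 \left(- \frac{1}{106}\right) = - \frac{37}{106} \approx -0.34906$)
$O{\left(I \right)} = - \frac{37}{318} - \frac{I}{3}$ ($O{\left(I \right)} = - \frac{I - - \frac{37}{106}}{3} = - \frac{I + \frac{37}{106}}{3} = - \frac{\frac{37}{106} + I}{3} = - \frac{37}{318} - \frac{I}{3}$)
$\frac{36238}{39022} + \frac{O{\left(W \right)}}{h{\left(y{\left(6,7 \right)} \right)}} = \frac{36238}{39022} + \frac{- \frac{37}{318} - \frac{11}{3}}{-1128} = 36238 \cdot \frac{1}{39022} + \left(- \frac{37}{318} - \frac{11}{3}\right) \left(- \frac{1}{1128}\right) = \frac{18119}{19511} - - \frac{401}{119568} = \frac{18119}{19511} + \frac{401}{119568} = \frac{2174276503}{2332891248}$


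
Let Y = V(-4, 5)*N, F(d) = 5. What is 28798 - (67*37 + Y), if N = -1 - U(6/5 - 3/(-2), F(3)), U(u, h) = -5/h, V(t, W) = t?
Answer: 26319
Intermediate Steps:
N = 0 (N = -1 - (-5)/5 = -1 - 1*(-1) = -1 + 1 = 0)
Y = 0 (Y = -4*0 = 0)
28798 - (67*37 + Y) = 28798 - (67*37 + 0) = 28798 - (2479 + 0) = 28798 - 1*2479 = 28798 - 2479 = 26319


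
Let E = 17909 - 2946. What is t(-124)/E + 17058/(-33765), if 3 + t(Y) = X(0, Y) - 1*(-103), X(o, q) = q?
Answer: -85349738/168408565 ≈ -0.50680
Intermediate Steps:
E = 14963
t(Y) = 100 + Y (t(Y) = -3 + (Y - 1*(-103)) = -3 + (Y + 103) = -3 + (103 + Y) = 100 + Y)
t(-124)/E + 17058/(-33765) = (100 - 124)/14963 + 17058/(-33765) = -24*1/14963 + 17058*(-1/33765) = -24/14963 - 5686/11255 = -85349738/168408565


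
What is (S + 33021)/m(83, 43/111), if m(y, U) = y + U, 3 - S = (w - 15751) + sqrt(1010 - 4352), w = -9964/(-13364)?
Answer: 2260997628/3865537 - 111*I*sqrt(3342)/9256 ≈ 584.91 - 0.69327*I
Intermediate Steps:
w = 2491/3341 (w = -9964*(-1/13364) = 2491/3341 ≈ 0.74559)
S = 52631623/3341 - I*sqrt(3342) (S = 3 - ((2491/3341 - 15751) + sqrt(1010 - 4352)) = 3 - (-52621600/3341 + sqrt(-3342)) = 3 - (-52621600/3341 + I*sqrt(3342)) = 3 + (52621600/3341 - I*sqrt(3342)) = 52631623/3341 - I*sqrt(3342) ≈ 15753.0 - 57.81*I)
m(y, U) = U + y
(S + 33021)/m(83, 43/111) = ((52631623/3341 - I*sqrt(3342)) + 33021)/(43/111 + 83) = (162954784/3341 - I*sqrt(3342))/(43*(1/111) + 83) = (162954784/3341 - I*sqrt(3342))/(43/111 + 83) = (162954784/3341 - I*sqrt(3342))/(9256/111) = (162954784/3341 - I*sqrt(3342))*(111/9256) = 2260997628/3865537 - 111*I*sqrt(3342)/9256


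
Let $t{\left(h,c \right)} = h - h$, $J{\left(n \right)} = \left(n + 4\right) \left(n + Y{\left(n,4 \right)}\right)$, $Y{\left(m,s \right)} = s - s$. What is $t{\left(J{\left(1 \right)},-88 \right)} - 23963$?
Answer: $-23963$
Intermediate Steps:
$Y{\left(m,s \right)} = 0$
$J{\left(n \right)} = n \left(4 + n\right)$ ($J{\left(n \right)} = \left(n + 4\right) \left(n + 0\right) = \left(4 + n\right) n = n \left(4 + n\right)$)
$t{\left(h,c \right)} = 0$
$t{\left(J{\left(1 \right)},-88 \right)} - 23963 = 0 - 23963 = -23963$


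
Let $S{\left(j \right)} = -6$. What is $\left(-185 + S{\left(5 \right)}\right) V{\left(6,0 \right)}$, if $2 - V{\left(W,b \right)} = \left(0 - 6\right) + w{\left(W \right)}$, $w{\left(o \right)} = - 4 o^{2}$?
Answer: $-29032$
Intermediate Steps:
$V{\left(W,b \right)} = 8 + 4 W^{2}$ ($V{\left(W,b \right)} = 2 - \left(\left(0 - 6\right) - 4 W^{2}\right) = 2 - \left(-6 - 4 W^{2}\right) = 2 + \left(6 + 4 W^{2}\right) = 8 + 4 W^{2}$)
$\left(-185 + S{\left(5 \right)}\right) V{\left(6,0 \right)} = \left(-185 - 6\right) \left(8 + 4 \cdot 6^{2}\right) = - 191 \left(8 + 4 \cdot 36\right) = - 191 \left(8 + 144\right) = \left(-191\right) 152 = -29032$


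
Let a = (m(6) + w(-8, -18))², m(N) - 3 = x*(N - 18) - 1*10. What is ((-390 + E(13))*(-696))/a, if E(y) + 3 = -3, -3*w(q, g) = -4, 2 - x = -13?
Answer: 2480544/310249 ≈ 7.9953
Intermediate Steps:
x = 15 (x = 2 - 1*(-13) = 2 + 13 = 15)
w(q, g) = 4/3 (w(q, g) = -⅓*(-4) = 4/3)
E(y) = -6 (E(y) = -3 - 3 = -6)
m(N) = -277 + 15*N (m(N) = 3 + (15*(N - 18) - 1*10) = 3 + (15*(-18 + N) - 10) = 3 + ((-270 + 15*N) - 10) = 3 + (-280 + 15*N) = -277 + 15*N)
a = 310249/9 (a = ((-277 + 15*6) + 4/3)² = ((-277 + 90) + 4/3)² = (-187 + 4/3)² = (-557/3)² = 310249/9 ≈ 34472.)
((-390 + E(13))*(-696))/a = ((-390 - 6)*(-696))/(310249/9) = -396*(-696)*(9/310249) = 275616*(9/310249) = 2480544/310249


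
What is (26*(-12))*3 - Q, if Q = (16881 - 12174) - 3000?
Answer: -2643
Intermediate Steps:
Q = 1707 (Q = 4707 - 3000 = 1707)
(26*(-12))*3 - Q = (26*(-12))*3 - 1*1707 = -312*3 - 1707 = -936 - 1707 = -2643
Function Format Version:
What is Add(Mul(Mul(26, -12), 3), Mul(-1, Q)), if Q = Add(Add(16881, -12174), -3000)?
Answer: -2643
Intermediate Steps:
Q = 1707 (Q = Add(4707, -3000) = 1707)
Add(Mul(Mul(26, -12), 3), Mul(-1, Q)) = Add(Mul(Mul(26, -12), 3), Mul(-1, 1707)) = Add(Mul(-312, 3), -1707) = Add(-936, -1707) = -2643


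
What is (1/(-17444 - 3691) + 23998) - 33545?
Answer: -201775846/21135 ≈ -9547.0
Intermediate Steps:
(1/(-17444 - 3691) + 23998) - 33545 = (1/(-21135) + 23998) - 33545 = (-1/21135 + 23998) - 33545 = 507197729/21135 - 33545 = -201775846/21135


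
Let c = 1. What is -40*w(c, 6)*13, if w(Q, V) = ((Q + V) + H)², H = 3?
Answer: -52000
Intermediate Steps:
w(Q, V) = (3 + Q + V)² (w(Q, V) = ((Q + V) + 3)² = (3 + Q + V)²)
-40*w(c, 6)*13 = -40*(3 + 1 + 6)²*13 = -40*10²*13 = -40*100*13 = -4000*13 = -52000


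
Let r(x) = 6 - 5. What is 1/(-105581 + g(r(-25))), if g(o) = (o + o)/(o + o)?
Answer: -1/105580 ≈ -9.4715e-6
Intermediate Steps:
r(x) = 1
g(o) = 1 (g(o) = (2*o)/((2*o)) = (2*o)*(1/(2*o)) = 1)
1/(-105581 + g(r(-25))) = 1/(-105581 + 1) = 1/(-105580) = -1/105580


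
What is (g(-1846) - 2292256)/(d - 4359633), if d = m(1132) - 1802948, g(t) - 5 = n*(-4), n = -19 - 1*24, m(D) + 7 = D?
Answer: 2292079/6161456 ≈ 0.37200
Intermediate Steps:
m(D) = -7 + D
n = -43 (n = -19 - 24 = -43)
g(t) = 177 (g(t) = 5 - 43*(-4) = 5 + 172 = 177)
d = -1801823 (d = (-7 + 1132) - 1802948 = 1125 - 1802948 = -1801823)
(g(-1846) - 2292256)/(d - 4359633) = (177 - 2292256)/(-1801823 - 4359633) = -2292079/(-6161456) = -2292079*(-1/6161456) = 2292079/6161456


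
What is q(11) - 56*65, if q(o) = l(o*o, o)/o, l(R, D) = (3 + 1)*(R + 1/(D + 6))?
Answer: -672448/187 ≈ -3596.0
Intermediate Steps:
l(R, D) = 4*R + 4/(6 + D) (l(R, D) = 4*(R + 1/(6 + D)) = 4*R + 4/(6 + D))
q(o) = 4*(1 + o**3 + 6*o**2)/(o*(6 + o)) (q(o) = (4*(1 + 6*(o*o) + o*(o*o))/(6 + o))/o = (4*(1 + 6*o**2 + o*o**2)/(6 + o))/o = (4*(1 + 6*o**2 + o**3)/(6 + o))/o = (4*(1 + o**3 + 6*o**2)/(6 + o))/o = 4*(1 + o**3 + 6*o**2)/(o*(6 + o)))
q(11) - 56*65 = 4*(1 + 11**3 + 6*11**2)/(11*(6 + 11)) - 56*65 = 4*(1/11)*(1 + 1331 + 6*121)/17 - 3640 = 4*(1/11)*(1/17)*(1 + 1331 + 726) - 3640 = 4*(1/11)*(1/17)*2058 - 3640 = 8232/187 - 3640 = -672448/187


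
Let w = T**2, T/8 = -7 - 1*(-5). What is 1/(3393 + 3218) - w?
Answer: -1692415/6611 ≈ -256.00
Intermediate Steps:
T = -16 (T = 8*(-7 - 1*(-5)) = 8*(-7 + 5) = 8*(-2) = -16)
w = 256 (w = (-16)**2 = 256)
1/(3393 + 3218) - w = 1/(3393 + 3218) - 1*256 = 1/6611 - 256 = -1692415/6611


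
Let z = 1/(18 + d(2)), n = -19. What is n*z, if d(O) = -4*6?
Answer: 19/6 ≈ 3.1667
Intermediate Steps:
d(O) = -24
z = -1/6 (z = 1/(18 - 24) = 1/(-6) = -1/6 ≈ -0.16667)
n*z = -19*(-1/6) = 19/6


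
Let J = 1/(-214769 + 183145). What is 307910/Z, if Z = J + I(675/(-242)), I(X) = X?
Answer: -1178218846640/10673221 ≈ -1.1039e+5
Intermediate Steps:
J = -1/31624 (J = 1/(-31624) = -1/31624 ≈ -3.1622e-5)
Z = -10673221/3826504 (Z = -1/31624 + 675/(-242) = -1/31624 + 675*(-1/242) = -1/31624 - 675/242 = -10673221/3826504 ≈ -2.7893)
307910/Z = 307910/(-10673221/3826504) = 307910*(-3826504/10673221) = -1178218846640/10673221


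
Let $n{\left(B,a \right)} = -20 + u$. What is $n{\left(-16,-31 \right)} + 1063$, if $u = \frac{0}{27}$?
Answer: $1043$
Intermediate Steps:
$u = 0$ ($u = 0 \cdot \frac{1}{27} = 0$)
$n{\left(B,a \right)} = -20$ ($n{\left(B,a \right)} = -20 + 0 = -20$)
$n{\left(-16,-31 \right)} + 1063 = -20 + 1063 = 1043$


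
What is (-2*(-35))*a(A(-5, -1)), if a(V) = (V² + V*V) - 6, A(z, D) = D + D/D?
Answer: -420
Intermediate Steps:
A(z, D) = 1 + D (A(z, D) = D + 1 = 1 + D)
a(V) = -6 + 2*V² (a(V) = (V² + V²) - 6 = 2*V² - 6 = -6 + 2*V²)
(-2*(-35))*a(A(-5, -1)) = (-2*(-35))*(-6 + 2*(1 - 1)²) = 70*(-6 + 2*0²) = 70*(-6 + 2*0) = 70*(-6 + 0) = 70*(-6) = -420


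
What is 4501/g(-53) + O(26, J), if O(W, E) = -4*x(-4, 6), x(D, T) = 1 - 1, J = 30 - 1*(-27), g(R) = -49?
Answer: -643/7 ≈ -91.857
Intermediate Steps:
J = 57 (J = 30 + 27 = 57)
x(D, T) = 0
O(W, E) = 0 (O(W, E) = -4*0 = 0)
4501/g(-53) + O(26, J) = 4501/(-49) + 0 = 4501*(-1/49) + 0 = -643/7 + 0 = -643/7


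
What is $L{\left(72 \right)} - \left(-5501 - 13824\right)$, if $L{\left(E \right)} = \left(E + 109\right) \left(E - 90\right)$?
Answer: $16067$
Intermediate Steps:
$L{\left(E \right)} = \left(-90 + E\right) \left(109 + E\right)$ ($L{\left(E \right)} = \left(109 + E\right) \left(-90 + E\right) = \left(-90 + E\right) \left(109 + E\right)$)
$L{\left(72 \right)} - \left(-5501 - 13824\right) = \left(-9810 + 72^{2} + 19 \cdot 72\right) - \left(-5501 - 13824\right) = \left(-9810 + 5184 + 1368\right) - \left(-5501 - 13824\right) = -3258 - -19325 = -3258 + 19325 = 16067$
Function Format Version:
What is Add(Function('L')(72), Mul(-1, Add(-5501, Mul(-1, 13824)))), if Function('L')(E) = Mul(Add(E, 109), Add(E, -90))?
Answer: 16067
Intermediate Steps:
Function('L')(E) = Mul(Add(-90, E), Add(109, E)) (Function('L')(E) = Mul(Add(109, E), Add(-90, E)) = Mul(Add(-90, E), Add(109, E)))
Add(Function('L')(72), Mul(-1, Add(-5501, Mul(-1, 13824)))) = Add(Add(-9810, Pow(72, 2), Mul(19, 72)), Mul(-1, Add(-5501, Mul(-1, 13824)))) = Add(Add(-9810, 5184, 1368), Mul(-1, Add(-5501, -13824))) = Add(-3258, Mul(-1, -19325)) = Add(-3258, 19325) = 16067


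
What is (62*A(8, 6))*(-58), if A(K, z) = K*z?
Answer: -172608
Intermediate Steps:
(62*A(8, 6))*(-58) = (62*(8*6))*(-58) = (62*48)*(-58) = 2976*(-58) = -172608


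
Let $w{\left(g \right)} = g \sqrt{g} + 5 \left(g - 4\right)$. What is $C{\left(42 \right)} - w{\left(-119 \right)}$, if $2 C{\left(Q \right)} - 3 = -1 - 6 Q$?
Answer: $490 + 119 i \sqrt{119} \approx 490.0 + 1298.1 i$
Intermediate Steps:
$C{\left(Q \right)} = 1 - 3 Q$ ($C{\left(Q \right)} = \frac{3}{2} + \frac{-1 - 6 Q}{2} = \frac{3}{2} - \left(\frac{1}{2} + 3 Q\right) = 1 - 3 Q$)
$w{\left(g \right)} = -20 + g^{\frac{3}{2}} + 5 g$ ($w{\left(g \right)} = g^{\frac{3}{2}} + 5 \left(-4 + g\right) = g^{\frac{3}{2}} + \left(-20 + 5 g\right) = -20 + g^{\frac{3}{2}} + 5 g$)
$C{\left(42 \right)} - w{\left(-119 \right)} = \left(1 - 126\right) - \left(-20 + \left(-119\right)^{\frac{3}{2}} + 5 \left(-119\right)\right) = \left(1 - 126\right) - \left(-20 - 119 i \sqrt{119} - 595\right) = -125 - \left(-615 - 119 i \sqrt{119}\right) = -125 + \left(615 + 119 i \sqrt{119}\right) = 490 + 119 i \sqrt{119}$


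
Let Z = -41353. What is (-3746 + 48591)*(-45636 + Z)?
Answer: -3901021705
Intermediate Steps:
(-3746 + 48591)*(-45636 + Z) = (-3746 + 48591)*(-45636 - 41353) = 44845*(-86989) = -3901021705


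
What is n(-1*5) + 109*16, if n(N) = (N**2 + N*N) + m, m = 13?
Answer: 1807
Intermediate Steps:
n(N) = 13 + 2*N**2 (n(N) = (N**2 + N*N) + 13 = (N**2 + N**2) + 13 = 2*N**2 + 13 = 13 + 2*N**2)
n(-1*5) + 109*16 = (13 + 2*(-1*5)**2) + 109*16 = (13 + 2*(-5)**2) + 1744 = (13 + 2*25) + 1744 = (13 + 50) + 1744 = 63 + 1744 = 1807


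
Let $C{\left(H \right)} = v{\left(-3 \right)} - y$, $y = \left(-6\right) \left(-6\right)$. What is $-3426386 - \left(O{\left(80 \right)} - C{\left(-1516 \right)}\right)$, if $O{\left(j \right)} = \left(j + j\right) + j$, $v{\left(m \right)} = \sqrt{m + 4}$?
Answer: $-3426661$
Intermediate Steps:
$v{\left(m \right)} = \sqrt{4 + m}$
$y = 36$
$C{\left(H \right)} = -35$ ($C{\left(H \right)} = \sqrt{4 - 3} - 36 = \sqrt{1} - 36 = 1 - 36 = -35$)
$O{\left(j \right)} = 3 j$ ($O{\left(j \right)} = 2 j + j = 3 j$)
$-3426386 - \left(O{\left(80 \right)} - C{\left(-1516 \right)}\right) = -3426386 - \left(3 \cdot 80 - -35\right) = -3426386 - \left(240 + 35\right) = -3426386 - 275 = -3426661$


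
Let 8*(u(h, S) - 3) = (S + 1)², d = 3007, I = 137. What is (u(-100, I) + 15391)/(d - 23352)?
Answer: -35549/40690 ≈ -0.87365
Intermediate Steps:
u(h, S) = 3 + (1 + S)²/8 (u(h, S) = 3 + (S + 1)²/8 = 3 + (1 + S)²/8)
(u(-100, I) + 15391)/(d - 23352) = ((3 + (1 + 137)²/8) + 15391)/(3007 - 23352) = ((3 + (⅛)*138²) + 15391)/(-20345) = ((3 + (⅛)*19044) + 15391)*(-1/20345) = ((3 + 4761/2) + 15391)*(-1/20345) = (4767/2 + 15391)*(-1/20345) = (35549/2)*(-1/20345) = -35549/40690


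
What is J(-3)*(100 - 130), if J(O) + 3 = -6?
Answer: 270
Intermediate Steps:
J(O) = -9 (J(O) = -3 - 6 = -9)
J(-3)*(100 - 130) = -9*(100 - 130) = -9*(-30) = 270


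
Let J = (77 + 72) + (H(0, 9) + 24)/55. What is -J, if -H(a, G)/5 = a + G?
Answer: -8174/55 ≈ -148.62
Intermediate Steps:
H(a, G) = -5*G - 5*a (H(a, G) = -5*(a + G) = -5*(G + a) = -5*G - 5*a)
J = 8174/55 (J = (77 + 72) + ((-5*9 - 5*0) + 24)/55 = 149 + ((-45 + 0) + 24)*(1/55) = 149 + (-45 + 24)*(1/55) = 149 - 21*1/55 = 149 - 21/55 = 8174/55 ≈ 148.62)
-J = -1*8174/55 = -8174/55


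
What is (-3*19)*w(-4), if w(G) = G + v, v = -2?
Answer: 342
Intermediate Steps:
w(G) = -2 + G (w(G) = G - 2 = -2 + G)
(-3*19)*w(-4) = (-3*19)*(-2 - 4) = -57*(-6) = 342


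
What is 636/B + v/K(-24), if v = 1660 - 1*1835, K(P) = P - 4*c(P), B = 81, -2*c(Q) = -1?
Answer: 10237/702 ≈ 14.583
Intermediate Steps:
c(Q) = 1/2 (c(Q) = -1/2*(-1) = 1/2)
K(P) = -2 + P (K(P) = P - 4*1/2 = P - 2 = -2 + P)
v = -175 (v = 1660 - 1835 = -175)
636/B + v/K(-24) = 636/81 - 175/(-2 - 24) = 636*(1/81) - 175/(-26) = 212/27 - 175*(-1/26) = 212/27 + 175/26 = 10237/702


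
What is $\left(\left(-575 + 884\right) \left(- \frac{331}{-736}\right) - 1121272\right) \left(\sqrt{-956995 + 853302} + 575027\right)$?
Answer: $- \frac{474485779130651}{736} - \frac{825153913 i \sqrt{103693}}{736} \approx -6.4468 \cdot 10^{11} - 3.6102 \cdot 10^{8} i$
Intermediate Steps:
$\left(\left(-575 + 884\right) \left(- \frac{331}{-736}\right) - 1121272\right) \left(\sqrt{-956995 + 853302} + 575027\right) = \left(309 \left(\left(-331\right) \left(- \frac{1}{736}\right)\right) - 1121272\right) \left(\sqrt{-103693} + 575027\right) = \left(309 \cdot \frac{331}{736} - 1121272\right) \left(i \sqrt{103693} + 575027\right) = \left(\frac{102279}{736} - 1121272\right) \left(575027 + i \sqrt{103693}\right) = - \frac{825153913 \left(575027 + i \sqrt{103693}\right)}{736} = - \frac{474485779130651}{736} - \frac{825153913 i \sqrt{103693}}{736}$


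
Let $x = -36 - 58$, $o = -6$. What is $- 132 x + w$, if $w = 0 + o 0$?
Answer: $12408$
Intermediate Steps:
$w = 0$ ($w = 0 - 0 = 0 + 0 = 0$)
$x = -94$ ($x = -36 - 58 = -94$)
$- 132 x + w = \left(-132\right) \left(-94\right) + 0 = 12408 + 0 = 12408$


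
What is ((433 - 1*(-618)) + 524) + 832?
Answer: 2407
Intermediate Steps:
((433 - 1*(-618)) + 524) + 832 = ((433 + 618) + 524) + 832 = (1051 + 524) + 832 = 1575 + 832 = 2407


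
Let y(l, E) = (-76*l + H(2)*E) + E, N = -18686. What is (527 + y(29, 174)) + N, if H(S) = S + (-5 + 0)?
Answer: -20711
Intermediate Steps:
H(S) = -5 + S (H(S) = S - 5 = -5 + S)
y(l, E) = -76*l - 2*E (y(l, E) = (-76*l + (-5 + 2)*E) + E = (-76*l - 3*E) + E = -76*l - 2*E)
(527 + y(29, 174)) + N = (527 + (-76*29 - 2*174)) - 18686 = (527 + (-2204 - 348)) - 18686 = (527 - 2552) - 18686 = -2025 - 18686 = -20711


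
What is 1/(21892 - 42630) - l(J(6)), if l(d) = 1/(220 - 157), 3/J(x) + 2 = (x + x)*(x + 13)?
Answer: -20801/1306494 ≈ -0.015921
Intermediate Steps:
J(x) = 3/(-2 + 2*x*(13 + x)) (J(x) = 3/(-2 + (x + x)*(x + 13)) = 3/(-2 + (2*x)*(13 + x)) = 3/(-2 + 2*x*(13 + x)))
l(d) = 1/63
1/(21892 - 42630) - l(J(6)) = 1/(21892 - 42630) - 1*1/63 = 1/(-20738) - 1/63 = -1/20738 - 1/63 = -20801/1306494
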